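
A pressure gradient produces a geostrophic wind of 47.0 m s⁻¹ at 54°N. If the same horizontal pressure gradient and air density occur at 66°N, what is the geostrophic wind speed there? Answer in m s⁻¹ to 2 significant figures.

42 m s⁻¹

With the same pressure gradient and density, V_g ∝ 1/f ∝ 1/sin φ.
V₂ = V₁ · sin φ₁ / sin φ₂ = 47.0 × sin 54° / sin 66°
V₂ = 47.0 × 0.8090/0.9135 = 42 m s⁻¹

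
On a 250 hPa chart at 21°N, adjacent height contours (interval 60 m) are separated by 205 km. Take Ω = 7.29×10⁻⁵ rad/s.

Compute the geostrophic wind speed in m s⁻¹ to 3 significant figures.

55.0 m s⁻¹

Coriolis parameter at 21°N:
f = 2Ω sin φ = 2 × 7.29×10⁻⁵ × sin 21° = 5.23×10⁻⁵ s⁻¹
Height gradient: |∂Z/∂n| = 60 m / 205000 m = 2.93×10⁻⁴
On a pressure surface, geostrophic balance gives V_g = (g/f)|∂Z/∂n|:
V_g = 9.81 × 2.93×10⁻⁴ / 5.23×10⁻⁵ = 55.0 m/s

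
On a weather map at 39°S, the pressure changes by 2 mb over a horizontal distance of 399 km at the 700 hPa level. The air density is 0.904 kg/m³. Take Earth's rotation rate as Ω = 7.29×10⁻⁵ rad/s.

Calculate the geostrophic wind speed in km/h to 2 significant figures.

22 km/h

Coriolis parameter at 39°S:
f = 2Ω sin φ = 2 × 7.29×10⁻⁵ × sin 39° = 9.18×10⁻⁵ s⁻¹
Pressure gradient: |∂P/∂n| = 200 Pa / 399000 m = 5.01×10⁻⁴ Pa/m
Geostrophic balance (pressure-gradient force = Coriolis force):
V_g = (1/(fρ)) |∂P/∂n| = 5.01×10⁻⁴ / (9.18×10⁻⁵ × 0.904) = 6.04 m/s
Converting: 6.04 m/s × 3.6 = 22 km/h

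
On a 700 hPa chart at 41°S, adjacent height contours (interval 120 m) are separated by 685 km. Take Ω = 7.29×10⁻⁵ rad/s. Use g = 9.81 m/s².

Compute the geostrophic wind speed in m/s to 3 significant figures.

Coriolis parameter at 41°S:
f = 2Ω sin φ = 2 × 7.29×10⁻⁵ × sin 41° = 9.57×10⁻⁵ s⁻¹
Height gradient: |∂Z/∂n| = 120 m / 685000 m = 1.75×10⁻⁴
On a pressure surface, geostrophic balance gives V_g = (g/f)|∂Z/∂n|:
V_g = 9.81 × 1.75×10⁻⁴ / 9.57×10⁻⁵ = 18.0 m/s

18.0 m/s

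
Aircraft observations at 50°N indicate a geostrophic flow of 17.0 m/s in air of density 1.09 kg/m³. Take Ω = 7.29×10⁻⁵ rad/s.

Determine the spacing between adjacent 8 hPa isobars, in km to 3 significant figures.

Coriolis parameter at 50°N:
f = 2Ω sin φ = 2 × 7.29×10⁻⁵ × sin 50° = 1.12×10⁻⁴ s⁻¹
Geostrophic balance rearranged: |∂P/∂n| = f ρ V_g
|∂P/∂n| = 1.12×10⁻⁴ × 1.09 × 17.0 = 2.07×10⁻³ Pa/m
Isobar spacing: Δn = ΔP/|∂P/∂n| = 800 Pa / 2.07×10⁻³ Pa/m = 386548 m ≈ 387 km

387 km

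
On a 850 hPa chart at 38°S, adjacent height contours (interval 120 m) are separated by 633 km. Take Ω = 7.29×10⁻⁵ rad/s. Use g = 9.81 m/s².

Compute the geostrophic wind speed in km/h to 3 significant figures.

74.6 km/h

Coriolis parameter at 38°S:
f = 2Ω sin φ = 2 × 7.29×10⁻⁵ × sin 38° = 8.98×10⁻⁵ s⁻¹
Height gradient: |∂Z/∂n| = 120 m / 633000 m = 1.90×10⁻⁴
On a pressure surface, geostrophic balance gives V_g = (g/f)|∂Z/∂n|:
V_g = 9.81 × 1.90×10⁻⁴ / 8.98×10⁻⁵ = 20.7 m/s
Converting: 20.7 m/s × 3.6 = 74.6 km/h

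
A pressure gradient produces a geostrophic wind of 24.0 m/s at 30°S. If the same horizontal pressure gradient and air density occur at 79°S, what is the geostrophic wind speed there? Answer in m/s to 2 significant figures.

12 m/s

With the same pressure gradient and density, V_g ∝ 1/f ∝ 1/sin φ.
V₂ = V₁ · sin φ₁ / sin φ₂ = 24.0 × sin 30° / sin 79°
V₂ = 24.0 × 0.5000/0.9816 = 12 m/s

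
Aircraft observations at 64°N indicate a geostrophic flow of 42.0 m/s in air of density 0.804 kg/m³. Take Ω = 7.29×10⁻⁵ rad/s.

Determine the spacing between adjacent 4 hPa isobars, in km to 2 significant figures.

90 km

Coriolis parameter at 64°N:
f = 2Ω sin φ = 2 × 7.29×10⁻⁵ × sin 64° = 1.31×10⁻⁴ s⁻¹
Geostrophic balance rearranged: |∂P/∂n| = f ρ V_g
|∂P/∂n| = 1.31×10⁻⁴ × 0.804 × 42.0 = 4.43×10⁻³ Pa/m
Isobar spacing: Δn = ΔP/|∂P/∂n| = 400 Pa / 4.43×10⁻³ Pa/m = 90393 m ≈ 90 km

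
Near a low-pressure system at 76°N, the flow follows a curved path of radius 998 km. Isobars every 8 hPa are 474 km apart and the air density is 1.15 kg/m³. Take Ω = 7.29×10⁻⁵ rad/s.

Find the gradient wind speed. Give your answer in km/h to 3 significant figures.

Coriolis parameter at 76°N:
f = 2Ω sin φ = 2 × 7.29×10⁻⁵ × sin 76° = 1.41×10⁻⁴ s⁻¹
Pressure gradient: |∂P/∂n| = 800 Pa / 474000 m = 1.69×10⁻³ Pa/m
Geostrophic speed: V_g = |∂P/∂n|/(fρ) = 1.69×10⁻³/(1.41×10⁻⁴ × 1.15) = 10.4 m/s
Around a low, centrifugal force acts outward with Coriolis, so pressure-gradient force balances both:
(1/ρ)|∂P/∂n| = fV + V²/R  →  V² + fR·V − fR·V_g = 0
With fR = 1.41×10⁻⁴ × 998×10³ m = 141 m/s:
V = [−fR + √((fR)² + 4 fR V_g)]/2 = [−141 + √(141² + 4×141×10.4)]/2 = 9.71 m/s
Subgeostrophic (V < V_g = 10.4 m/s), as expected around a low.
Converting: 9.71 m/s × 3.6 = 34.9 km/h

34.9 km/h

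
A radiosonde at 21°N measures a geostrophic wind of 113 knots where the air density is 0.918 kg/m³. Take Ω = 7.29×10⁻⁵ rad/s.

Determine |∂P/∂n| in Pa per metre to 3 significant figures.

2.79×10⁻³ Pa/m

Coriolis parameter at 21°N:
f = 2Ω sin φ = 2 × 7.29×10⁻⁵ × sin 21° = 5.23×10⁻⁵ s⁻¹
Wind speed in SI: 113 knots = 58.1 m/s
Geostrophic balance rearranged: |∂P/∂n| = f ρ V_g
|∂P/∂n| = 5.23×10⁻⁵ × 0.918 × 58.1 = 2.79×10⁻³ Pa/m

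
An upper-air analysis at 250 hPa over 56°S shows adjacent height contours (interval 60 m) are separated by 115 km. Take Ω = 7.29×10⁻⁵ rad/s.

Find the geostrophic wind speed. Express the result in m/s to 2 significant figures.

42 m/s

Coriolis parameter at 56°S:
f = 2Ω sin φ = 2 × 7.29×10⁻⁵ × sin 56° = 1.21×10⁻⁴ s⁻¹
Height gradient: |∂Z/∂n| = 60 m / 115000 m = 5.22×10⁻⁴
On a pressure surface, geostrophic balance gives V_g = (g/f)|∂Z/∂n|:
V_g = 9.81 × 5.22×10⁻⁴ / 1.21×10⁻⁴ = 42.3 m/s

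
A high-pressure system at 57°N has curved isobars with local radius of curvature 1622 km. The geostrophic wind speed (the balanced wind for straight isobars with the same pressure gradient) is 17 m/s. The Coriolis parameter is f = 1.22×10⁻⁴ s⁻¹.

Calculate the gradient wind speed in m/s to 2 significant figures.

19 m/s

Around a high, pressure-gradient force acts outward with centrifugal, so Coriolis balances both:
fV = (1/ρ)|∂P/∂n| + V²/R  →  V² − fR·V + fR·V_g = 0
With fR = 1.22×10⁻⁴ × 1622×10³ m = 198 m/s:
V = [fR − √((fR)² − 4 fR V_g)]/2 = [198 − √(198² − 4×198×17)]/2 = 18.8 m/s
Supergeostrophic (V > V_g = 17 m/s), as expected around a high.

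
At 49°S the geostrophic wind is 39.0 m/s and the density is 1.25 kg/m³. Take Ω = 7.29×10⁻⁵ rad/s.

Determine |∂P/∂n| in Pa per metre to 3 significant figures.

5.36×10⁻³ Pa/m

Coriolis parameter at 49°S:
f = 2Ω sin φ = 2 × 7.29×10⁻⁵ × sin 49° = 1.10×10⁻⁴ s⁻¹
Geostrophic balance rearranged: |∂P/∂n| = f ρ V_g
|∂P/∂n| = 1.10×10⁻⁴ × 1.25 × 39.0 = 5.36×10⁻³ Pa/m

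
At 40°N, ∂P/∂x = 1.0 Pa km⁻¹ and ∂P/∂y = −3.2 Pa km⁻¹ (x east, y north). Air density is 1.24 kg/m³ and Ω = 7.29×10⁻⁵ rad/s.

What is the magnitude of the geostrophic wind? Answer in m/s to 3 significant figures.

28.8 m/s

Coriolis parameter at 40°N:
f = 2Ω sin φ = 2 × 7.29×10⁻⁵ × sin 40° = 9.37×10⁻⁵ s⁻¹
Component geostrophic relations (x east, y north):
u_g = −(1/(fρ)) ∂P/∂y,  v_g = (1/(fρ)) ∂P/∂x
u_g = −(−3.2×10⁻³)/(9.37×10⁻⁵ × 1.24) = 27.5 m/s;  v_g = (1.0×10⁻³)/(9.37×10⁻⁵ × 1.24) = 8.61 m/s
|V_g| = √(u_g² + v_g²) = 28.8 m/s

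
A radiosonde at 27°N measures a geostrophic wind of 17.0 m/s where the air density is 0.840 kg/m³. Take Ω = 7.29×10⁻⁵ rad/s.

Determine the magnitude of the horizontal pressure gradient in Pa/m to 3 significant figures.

Coriolis parameter at 27°N:
f = 2Ω sin φ = 2 × 7.29×10⁻⁵ × sin 27° = 6.62×10⁻⁵ s⁻¹
Geostrophic balance rearranged: |∂P/∂n| = f ρ V_g
|∂P/∂n| = 6.62×10⁻⁵ × 0.840 × 17.0 = 9.45×10⁻⁴ Pa/m

9.45×10⁻⁴ Pa/m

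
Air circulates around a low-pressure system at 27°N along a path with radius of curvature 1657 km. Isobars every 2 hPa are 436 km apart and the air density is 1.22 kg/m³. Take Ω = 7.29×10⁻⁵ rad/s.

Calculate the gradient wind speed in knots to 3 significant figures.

10.5 knots

Coriolis parameter at 27°N:
f = 2Ω sin φ = 2 × 7.29×10⁻⁵ × sin 27° = 6.62×10⁻⁵ s⁻¹
Pressure gradient: |∂P/∂n| = 200 Pa / 436000 m = 4.59×10⁻⁴ Pa/m
Geostrophic speed: V_g = |∂P/∂n|/(fρ) = 4.59×10⁻⁴/(6.62×10⁻⁵ × 1.22) = 5.68 m/s
Around a low, centrifugal force acts outward with Coriolis, so pressure-gradient force balances both:
(1/ρ)|∂P/∂n| = fV + V²/R  →  V² + fR·V − fR·V_g = 0
With fR = 6.62×10⁻⁵ × 1657×10³ m = 110 m/s:
V = [−fR + √((fR)² + 4 fR V_g)]/2 = [−110 + √(110² + 4×110×5.68)]/2 = 5.41 m/s
Subgeostrophic (V < V_g = 5.68 m/s), as expected around a low.
Converting: 5.41 m/s × 1.944 = 10.5 knots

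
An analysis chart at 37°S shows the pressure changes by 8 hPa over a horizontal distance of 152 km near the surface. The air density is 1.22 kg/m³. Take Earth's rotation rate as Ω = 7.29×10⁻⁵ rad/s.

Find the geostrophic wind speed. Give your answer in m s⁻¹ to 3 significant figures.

Coriolis parameter at 37°S:
f = 2Ω sin φ = 2 × 7.29×10⁻⁵ × sin 37° = 8.77×10⁻⁵ s⁻¹
Pressure gradient: |∂P/∂n| = 800 Pa / 152000 m = 5.26×10⁻³ Pa/m
Geostrophic balance (pressure-gradient force = Coriolis force):
V_g = (1/(fρ)) |∂P/∂n| = 5.26×10⁻³ / (8.77×10⁻⁵ × 1.22) = 49.2 m/s

49.2 m s⁻¹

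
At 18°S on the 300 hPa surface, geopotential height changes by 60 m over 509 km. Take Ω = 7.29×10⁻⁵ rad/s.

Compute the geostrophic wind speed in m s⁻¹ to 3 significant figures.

25.7 m s⁻¹

Coriolis parameter at 18°S:
f = 2Ω sin φ = 2 × 7.29×10⁻⁵ × sin 18° = 4.51×10⁻⁵ s⁻¹
Height gradient: |∂Z/∂n| = 60 m / 509000 m = 1.18×10⁻⁴
On a pressure surface, geostrophic balance gives V_g = (g/f)|∂Z/∂n|:
V_g = 9.81 × 1.18×10⁻⁴ / 4.51×10⁻⁵ = 25.7 m/s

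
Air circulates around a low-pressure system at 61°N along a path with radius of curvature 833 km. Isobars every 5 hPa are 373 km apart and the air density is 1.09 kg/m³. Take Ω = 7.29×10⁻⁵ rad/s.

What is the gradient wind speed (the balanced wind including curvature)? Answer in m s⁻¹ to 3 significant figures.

Coriolis parameter at 61°N:
f = 2Ω sin φ = 2 × 7.29×10⁻⁵ × sin 61° = 1.28×10⁻⁴ s⁻¹
Pressure gradient: |∂P/∂n| = 500 Pa / 373000 m = 1.34×10⁻³ Pa/m
Geostrophic speed: V_g = |∂P/∂n|/(fρ) = 1.34×10⁻³/(1.28×10⁻⁴ × 1.09) = 9.64 m/s
Around a low, centrifugal force acts outward with Coriolis, so pressure-gradient force balances both:
(1/ρ)|∂P/∂n| = fV + V²/R  →  V² + fR·V − fR·V_g = 0
With fR = 1.28×10⁻⁴ × 833×10³ m = 106 m/s:
V = [−fR + √((fR)² + 4 fR V_g)]/2 = [−106 + √(106² + 4×106×9.64)]/2 = 8.9 m/s
Subgeostrophic (V < V_g = 9.64 m/s), as expected around a low.

8.90 m s⁻¹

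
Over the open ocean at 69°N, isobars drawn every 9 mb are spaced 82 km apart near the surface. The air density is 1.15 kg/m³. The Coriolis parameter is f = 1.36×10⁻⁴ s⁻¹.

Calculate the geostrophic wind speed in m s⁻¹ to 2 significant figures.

70 m s⁻¹

Pressure gradient: |∂P/∂n| = 900 Pa / 82000 m = 1.10×10⁻² Pa/m
Geostrophic balance (pressure-gradient force = Coriolis force):
V_g = (1/(fρ)) |∂P/∂n| = 1.10×10⁻² / (1.36×10⁻⁴ × 1.15) = 70.2 m/s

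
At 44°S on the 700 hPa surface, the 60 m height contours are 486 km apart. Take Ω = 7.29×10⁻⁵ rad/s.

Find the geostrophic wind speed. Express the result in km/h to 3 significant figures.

43.0 km/h

Coriolis parameter at 44°S:
f = 2Ω sin φ = 2 × 7.29×10⁻⁵ × sin 44° = 1.01×10⁻⁴ s⁻¹
Height gradient: |∂Z/∂n| = 60 m / 486000 m = 1.23×10⁻⁴
On a pressure surface, geostrophic balance gives V_g = (g/f)|∂Z/∂n|:
V_g = 9.81 × 1.23×10⁻⁴ / 1.01×10⁻⁴ = 12.0 m/s
Converting: 12.0 m/s × 3.6 = 43.0 km/h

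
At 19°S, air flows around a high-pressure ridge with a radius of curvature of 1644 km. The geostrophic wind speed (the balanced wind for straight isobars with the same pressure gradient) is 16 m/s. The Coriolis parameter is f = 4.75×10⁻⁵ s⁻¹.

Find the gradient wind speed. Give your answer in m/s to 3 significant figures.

Around a high, pressure-gradient force acts outward with centrifugal, so Coriolis balances both:
fV = (1/ρ)|∂P/∂n| + V²/R  →  V² − fR·V + fR·V_g = 0
With fR = 4.75×10⁻⁵ × 1644×10³ m = 78.1 m/s:
V = [fR − √((fR)² − 4 fR V_g)]/2 = [78.1 − √(78.1² − 4×78.1×16)]/2 = 22.5 m/s
Supergeostrophic (V > V_g = 16 m/s), as expected around a high.

22.5 m/s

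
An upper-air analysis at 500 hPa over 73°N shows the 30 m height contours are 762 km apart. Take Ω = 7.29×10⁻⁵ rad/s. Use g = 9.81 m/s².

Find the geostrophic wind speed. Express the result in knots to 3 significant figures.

Coriolis parameter at 73°N:
f = 2Ω sin φ = 2 × 7.29×10⁻⁵ × sin 73° = 1.39×10⁻⁴ s⁻¹
Height gradient: |∂Z/∂n| = 30 m / 762000 m = 3.94×10⁻⁵
On a pressure surface, geostrophic balance gives V_g = (g/f)|∂Z/∂n|:
V_g = 9.81 × 3.94×10⁻⁵ / 1.39×10⁻⁴ = 2.77 m/s
Converting: 2.77 m/s × 1.944 = 5.38 knots

5.38 knots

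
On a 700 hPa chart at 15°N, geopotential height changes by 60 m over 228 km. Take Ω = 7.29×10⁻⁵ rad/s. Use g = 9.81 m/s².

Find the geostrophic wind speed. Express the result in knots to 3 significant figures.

Coriolis parameter at 15°N:
f = 2Ω sin φ = 2 × 7.29×10⁻⁵ × sin 15° = 3.77×10⁻⁵ s⁻¹
Height gradient: |∂Z/∂n| = 60 m / 228000 m = 2.63×10⁻⁴
On a pressure surface, geostrophic balance gives V_g = (g/f)|∂Z/∂n|:
V_g = 9.81 × 2.63×10⁻⁴ / 3.77×10⁻⁵ = 68.4 m/s
Converting: 68.4 m/s × 1.944 = 133 knots

133 knots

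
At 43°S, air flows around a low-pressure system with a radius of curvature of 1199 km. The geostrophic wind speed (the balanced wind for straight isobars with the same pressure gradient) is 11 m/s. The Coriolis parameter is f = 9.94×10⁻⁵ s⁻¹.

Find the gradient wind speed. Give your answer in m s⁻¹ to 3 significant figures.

Around a low, centrifugal force acts outward with Coriolis, so pressure-gradient force balances both:
(1/ρ)|∂P/∂n| = fV + V²/R  →  V² + fR·V − fR·V_g = 0
With fR = 9.94×10⁻⁵ × 1199×10³ m = 119 m/s:
V = [−fR + √((fR)² + 4 fR V_g)]/2 = [−119 + √(119² + 4×119×11)]/2 = 10.1 m/s
Subgeostrophic (V < V_g = 11 m/s), as expected around a low.

10.1 m s⁻¹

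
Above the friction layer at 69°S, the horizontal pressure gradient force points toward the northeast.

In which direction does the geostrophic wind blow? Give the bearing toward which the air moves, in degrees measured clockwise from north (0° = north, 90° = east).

The pressure-gradient force points toward the northeast (bearing 045°).
Geostrophic balance: in the Southern Hemisphere the Coriolis force deflects motion to the left, so the geostrophic wind blows 90° to the left of the pressure-gradient force (low pressure on the right).
Rotating 045° by 90° counterclockwise gives 315° — the wind blows toward the northwest.

315°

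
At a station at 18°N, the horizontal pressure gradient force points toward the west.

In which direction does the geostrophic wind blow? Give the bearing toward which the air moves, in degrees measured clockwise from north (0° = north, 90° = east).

000°

The pressure-gradient force points toward the west (bearing 270°).
Geostrophic balance: in the Northern Hemisphere the Coriolis force deflects motion to the right, so the geostrophic wind blows 90° to the right of the pressure-gradient force (low pressure on the left).
Rotating 270° by 90° clockwise gives 000° — the wind blows toward the north.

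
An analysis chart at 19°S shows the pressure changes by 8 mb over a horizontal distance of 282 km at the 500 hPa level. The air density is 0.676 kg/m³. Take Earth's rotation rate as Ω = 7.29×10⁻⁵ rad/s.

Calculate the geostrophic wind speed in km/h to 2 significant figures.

Coriolis parameter at 19°S:
f = 2Ω sin φ = 2 × 7.29×10⁻⁵ × sin 19° = 4.75×10⁻⁵ s⁻¹
Pressure gradient: |∂P/∂n| = 800 Pa / 282000 m = 2.84×10⁻³ Pa/m
Geostrophic balance (pressure-gradient force = Coriolis force):
V_g = (1/(fρ)) |∂P/∂n| = 2.84×10⁻³ / (4.75×10⁻⁵ × 0.676) = 88.4 m/s
Converting: 88.4 m/s × 3.6 = 320 km/h

320 km/h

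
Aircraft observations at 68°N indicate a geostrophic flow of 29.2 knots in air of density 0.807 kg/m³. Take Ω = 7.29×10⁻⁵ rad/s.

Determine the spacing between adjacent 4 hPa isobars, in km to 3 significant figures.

244 km

Coriolis parameter at 68°N:
f = 2Ω sin φ = 2 × 7.29×10⁻⁵ × sin 68° = 1.35×10⁻⁴ s⁻¹
Wind speed in SI: 29.2 knots = 15.0 m/s
Geostrophic balance rearranged: |∂P/∂n| = f ρ V_g
|∂P/∂n| = 1.35×10⁻⁴ × 0.807 × 15.0 = 1.64×10⁻³ Pa/m
Isobar spacing: Δn = ΔP/|∂P/∂n| = 400 Pa / 1.64×10⁻³ Pa/m = 244086 m ≈ 244 km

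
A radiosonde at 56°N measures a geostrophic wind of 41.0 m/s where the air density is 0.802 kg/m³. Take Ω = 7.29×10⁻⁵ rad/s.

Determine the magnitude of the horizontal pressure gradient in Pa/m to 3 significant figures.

Coriolis parameter at 56°N:
f = 2Ω sin φ = 2 × 7.29×10⁻⁵ × sin 56° = 1.21×10⁻⁴ s⁻¹
Geostrophic balance rearranged: |∂P/∂n| = f ρ V_g
|∂P/∂n| = 1.21×10⁻⁴ × 0.802 × 41.0 = 3.97×10⁻³ Pa/m

3.97×10⁻³ Pa/m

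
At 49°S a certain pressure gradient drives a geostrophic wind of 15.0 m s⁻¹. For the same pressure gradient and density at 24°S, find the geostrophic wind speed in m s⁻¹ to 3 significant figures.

With the same pressure gradient and density, V_g ∝ 1/f ∝ 1/sin φ.
V₂ = V₁ · sin φ₁ / sin φ₂ = 15.0 × sin 49° / sin 24°
V₂ = 15.0 × 0.7547/0.4067 = 27.8 m s⁻¹

27.8 m s⁻¹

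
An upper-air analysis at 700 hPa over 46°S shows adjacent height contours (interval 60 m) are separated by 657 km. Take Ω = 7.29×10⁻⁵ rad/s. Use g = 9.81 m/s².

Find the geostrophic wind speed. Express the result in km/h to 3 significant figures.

30.8 km/h

Coriolis parameter at 46°S:
f = 2Ω sin φ = 2 × 7.29×10⁻⁵ × sin 46° = 1.05×10⁻⁴ s⁻¹
Height gradient: |∂Z/∂n| = 60 m / 657000 m = 9.13×10⁻⁵
On a pressure surface, geostrophic balance gives V_g = (g/f)|∂Z/∂n|:
V_g = 9.81 × 9.13×10⁻⁵ / 1.05×10⁻⁴ = 8.54 m/s
Converting: 8.54 m/s × 3.6 = 30.8 km/h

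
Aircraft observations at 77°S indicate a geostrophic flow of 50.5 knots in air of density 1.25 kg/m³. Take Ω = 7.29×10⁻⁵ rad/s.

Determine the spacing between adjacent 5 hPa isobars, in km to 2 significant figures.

110 km

Coriolis parameter at 77°S:
f = 2Ω sin φ = 2 × 7.29×10⁻⁵ × sin 77° = 1.42×10⁻⁴ s⁻¹
Wind speed in SI: 50.5 knots = 26.0 m/s
Geostrophic balance rearranged: |∂P/∂n| = f ρ V_g
|∂P/∂n| = 1.42×10⁻⁴ × 1.25 × 26.0 = 4.61×10⁻³ Pa/m
Isobar spacing: Δn = ΔP/|∂P/∂n| = 500 Pa / 4.61×10⁻³ Pa/m = 108380 m ≈ 110 km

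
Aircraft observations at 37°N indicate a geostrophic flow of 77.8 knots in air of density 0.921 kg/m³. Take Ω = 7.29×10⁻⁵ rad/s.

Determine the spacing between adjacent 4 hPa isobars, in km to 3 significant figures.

Coriolis parameter at 37°N:
f = 2Ω sin φ = 2 × 7.29×10⁻⁵ × sin 37° = 8.77×10⁻⁵ s⁻¹
Wind speed in SI: 77.8 knots = 40.0 m/s
Geostrophic balance rearranged: |∂P/∂n| = f ρ V_g
|∂P/∂n| = 8.77×10⁻⁵ × 0.921 × 40.0 = 3.23×10⁻³ Pa/m
Isobar spacing: Δn = ΔP/|∂P/∂n| = 400 Pa / 3.23×10⁻³ Pa/m = 123669 m ≈ 124 km

124 km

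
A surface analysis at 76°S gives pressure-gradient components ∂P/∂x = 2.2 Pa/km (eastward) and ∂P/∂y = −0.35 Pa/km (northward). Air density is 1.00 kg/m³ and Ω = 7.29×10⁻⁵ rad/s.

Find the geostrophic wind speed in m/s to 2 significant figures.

16 m/s

Coriolis parameter at 76°S:
f = 2Ω sin φ = 2 × 7.29×10⁻⁵ × sin 76° = 1.41×10⁻⁴ s⁻¹
In the Southern Hemisphere f is negative: f = −1.41×10⁻⁴ s⁻¹.
Component geostrophic relations (x east, y north):
u_g = −(1/(fρ)) ∂P/∂y,  v_g = (1/(fρ)) ∂P/∂x
u_g = −(−0.35×10⁻³)/(−1.41×10⁻⁴ × 1.00) = −2.47 m/s;  v_g = (2.2×10⁻³)/(−1.41×10⁻⁴ × 1.00) = −15.6 m/s
|V_g| = √(u_g² + v_g²) = 15.7 m/s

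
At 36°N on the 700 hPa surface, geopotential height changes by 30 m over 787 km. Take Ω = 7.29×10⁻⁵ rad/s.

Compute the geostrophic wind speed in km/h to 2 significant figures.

16 km/h

Coriolis parameter at 36°N:
f = 2Ω sin φ = 2 × 7.29×10⁻⁵ × sin 36° = 8.57×10⁻⁵ s⁻¹
Height gradient: |∂Z/∂n| = 30 m / 787000 m = 3.81×10⁻⁵
On a pressure surface, geostrophic balance gives V_g = (g/f)|∂Z/∂n|:
V_g = 9.81 × 3.81×10⁻⁵ / 8.57×10⁻⁵ = 4.36 m/s
Converting: 4.36 m/s × 3.6 = 16 km/h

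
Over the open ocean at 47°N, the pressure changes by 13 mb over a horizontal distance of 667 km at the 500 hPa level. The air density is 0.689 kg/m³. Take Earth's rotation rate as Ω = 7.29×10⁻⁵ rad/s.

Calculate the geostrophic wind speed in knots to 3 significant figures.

51.6 knots

Coriolis parameter at 47°N:
f = 2Ω sin φ = 2 × 7.29×10⁻⁵ × sin 47° = 1.07×10⁻⁴ s⁻¹
Pressure gradient: |∂P/∂n| = 1300 Pa / 667000 m = 1.95×10⁻³ Pa/m
Geostrophic balance (pressure-gradient force = Coriolis force):
V_g = (1/(fρ)) |∂P/∂n| = 1.95×10⁻³ / (1.07×10⁻⁴ × 0.689) = 26.5 m/s
Converting: 26.5 m/s × 1.944 = 51.6 knots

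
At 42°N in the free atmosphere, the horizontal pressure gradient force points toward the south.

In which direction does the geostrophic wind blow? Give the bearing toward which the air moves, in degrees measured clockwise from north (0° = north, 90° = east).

270°

The pressure-gradient force points toward the south (bearing 180°).
Geostrophic balance: in the Northern Hemisphere the Coriolis force deflects motion to the right, so the geostrophic wind blows 90° to the right of the pressure-gradient force (low pressure on the left).
Rotating 180° by 90° clockwise gives 270° — the wind blows toward the west.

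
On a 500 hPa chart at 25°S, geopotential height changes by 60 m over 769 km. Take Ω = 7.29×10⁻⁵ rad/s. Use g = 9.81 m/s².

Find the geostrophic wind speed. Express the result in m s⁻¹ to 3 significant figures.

12.4 m s⁻¹

Coriolis parameter at 25°S:
f = 2Ω sin φ = 2 × 7.29×10⁻⁵ × sin 25° = 6.16×10⁻⁵ s⁻¹
Height gradient: |∂Z/∂n| = 60 m / 769000 m = 7.80×10⁻⁵
On a pressure surface, geostrophic balance gives V_g = (g/f)|∂Z/∂n|:
V_g = 9.81 × 7.80×10⁻⁵ / 6.16×10⁻⁵ = 12.4 m/s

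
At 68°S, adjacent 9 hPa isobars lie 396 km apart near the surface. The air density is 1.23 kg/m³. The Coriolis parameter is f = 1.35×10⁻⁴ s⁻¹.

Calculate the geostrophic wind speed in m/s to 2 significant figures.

Pressure gradient: |∂P/∂n| = 900 Pa / 396000 m = 2.27×10⁻³ Pa/m
Geostrophic balance (pressure-gradient force = Coriolis force):
V_g = (1/(fρ)) |∂P/∂n| = 2.27×10⁻³ / (1.35×10⁻⁴ × 1.23) = 13.7 m/s

14 m/s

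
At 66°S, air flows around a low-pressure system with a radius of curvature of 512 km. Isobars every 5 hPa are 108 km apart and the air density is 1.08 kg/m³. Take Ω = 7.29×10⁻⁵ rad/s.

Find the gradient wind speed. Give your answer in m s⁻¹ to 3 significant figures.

Coriolis parameter at 66°S:
f = 2Ω sin φ = 2 × 7.29×10⁻⁵ × sin 66° = 1.33×10⁻⁴ s⁻¹
Pressure gradient: |∂P/∂n| = 500 Pa / 108000 m = 4.63×10⁻³ Pa/m
Geostrophic speed: V_g = |∂P/∂n|/(fρ) = 4.63×10⁻³/(1.33×10⁻⁴ × 1.08) = 32.2 m/s
Around a low, centrifugal force acts outward with Coriolis, so pressure-gradient force balances both:
(1/ρ)|∂P/∂n| = fV + V²/R  →  V² + fR·V − fR·V_g = 0
With fR = 1.33×10⁻⁴ × 512×10³ m = 68.2 m/s:
V = [−fR + √((fR)² + 4 fR V_g)]/2 = [−68.2 + √(68.2² + 4×68.2×32.2)]/2 = 23.8 m/s
Subgeostrophic (V < V_g = 32.2 m/s), as expected around a low.

23.8 m s⁻¹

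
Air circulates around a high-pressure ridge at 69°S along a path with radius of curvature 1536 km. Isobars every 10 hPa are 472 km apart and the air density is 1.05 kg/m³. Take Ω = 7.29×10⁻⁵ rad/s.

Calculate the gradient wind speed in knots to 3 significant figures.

Coriolis parameter at 69°S:
f = 2Ω sin φ = 2 × 7.29×10⁻⁵ × sin 69° = 1.36×10⁻⁴ s⁻¹
Pressure gradient: |∂P/∂n| = 1000 Pa / 472000 m = 2.12×10⁻³ Pa/m
Geostrophic speed: V_g = |∂P/∂n|/(fρ) = 2.12×10⁻³/(1.36×10⁻⁴ × 1.05) = 14.8 m/s
Around a high, pressure-gradient force acts outward with centrifugal, so Coriolis balances both:
fV = (1/ρ)|∂P/∂n| + V²/R  →  V² − fR·V + fR·V_g = 0
With fR = 1.36×10⁻⁴ × 1536×10³ m = 209 m/s:
V = [fR − √((fR)² − 4 fR V_g)]/2 = [209 − √(209² − 4×209×14.8)]/2 = 16.1 m/s
Supergeostrophic (V > V_g = 14.8 m/s), as expected around a high.
Converting: 16.1 m/s × 1.944 = 31.2 knots

31.2 knots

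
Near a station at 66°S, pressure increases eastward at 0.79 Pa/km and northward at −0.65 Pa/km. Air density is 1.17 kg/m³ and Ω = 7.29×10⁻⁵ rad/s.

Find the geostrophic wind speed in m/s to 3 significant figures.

6.56 m/s

Coriolis parameter at 66°S:
f = 2Ω sin φ = 2 × 7.29×10⁻⁵ × sin 66° = 1.33×10⁻⁴ s⁻¹
In the Southern Hemisphere f is negative: f = −1.33×10⁻⁴ s⁻¹.
Component geostrophic relations (x east, y north):
u_g = −(1/(fρ)) ∂P/∂y,  v_g = (1/(fρ)) ∂P/∂x
u_g = −(−0.65×10⁻³)/(−1.33×10⁻⁴ × 1.17) = −4.17 m/s;  v_g = (0.79×10⁻³)/(−1.33×10⁻⁴ × 1.17) = −5.07 m/s
|V_g| = √(u_g² + v_g²) = 6.56 m/s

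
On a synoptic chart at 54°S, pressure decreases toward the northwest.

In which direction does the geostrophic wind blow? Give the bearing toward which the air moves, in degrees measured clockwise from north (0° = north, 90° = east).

The pressure-gradient force points toward the northwest (bearing 315°).
Geostrophic balance: in the Southern Hemisphere the Coriolis force deflects motion to the left, so the geostrophic wind blows 90° to the left of the pressure-gradient force (low pressure on the right).
Rotating 315° by 90° counterclockwise gives 225° — the wind blows toward the southwest.

225°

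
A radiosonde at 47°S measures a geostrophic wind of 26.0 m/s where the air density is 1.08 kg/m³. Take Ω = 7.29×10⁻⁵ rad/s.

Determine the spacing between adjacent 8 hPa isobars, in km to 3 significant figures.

Coriolis parameter at 47°S:
f = 2Ω sin φ = 2 × 7.29×10⁻⁵ × sin 47° = 1.07×10⁻⁴ s⁻¹
Geostrophic balance rearranged: |∂P/∂n| = f ρ V_g
|∂P/∂n| = 1.07×10⁻⁴ × 1.08 × 26.0 = 2.99×10⁻³ Pa/m
Isobar spacing: Δn = ΔP/|∂P/∂n| = 800 Pa / 2.99×10⁻³ Pa/m = 267182 m ≈ 267 km

267 km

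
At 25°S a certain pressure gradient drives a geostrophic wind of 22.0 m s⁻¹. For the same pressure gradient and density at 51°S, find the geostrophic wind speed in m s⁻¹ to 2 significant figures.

With the same pressure gradient and density, V_g ∝ 1/f ∝ 1/sin φ.
V₂ = V₁ · sin φ₁ / sin φ₂ = 22.0 × sin 25° / sin 51°
V₂ = 22.0 × 0.4226/0.7771 = 12 m s⁻¹

12 m s⁻¹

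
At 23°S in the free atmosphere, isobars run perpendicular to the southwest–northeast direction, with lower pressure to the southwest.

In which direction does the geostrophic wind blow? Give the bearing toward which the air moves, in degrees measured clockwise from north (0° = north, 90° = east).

The pressure-gradient force points toward the southwest (bearing 225°).
Geostrophic balance: in the Southern Hemisphere the Coriolis force deflects motion to the left, so the geostrophic wind blows 90° to the left of the pressure-gradient force (low pressure on the right).
Rotating 225° by 90° counterclockwise gives 135° — the wind blows toward the southeast.

135°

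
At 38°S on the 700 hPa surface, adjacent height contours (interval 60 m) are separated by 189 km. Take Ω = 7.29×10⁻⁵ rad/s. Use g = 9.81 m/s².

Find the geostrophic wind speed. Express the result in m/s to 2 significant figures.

35 m/s

Coriolis parameter at 38°S:
f = 2Ω sin φ = 2 × 7.29×10⁻⁵ × sin 38° = 8.98×10⁻⁵ s⁻¹
Height gradient: |∂Z/∂n| = 60 m / 189000 m = 3.17×10⁻⁴
On a pressure surface, geostrophic balance gives V_g = (g/f)|∂Z/∂n|:
V_g = 9.81 × 3.17×10⁻⁴ / 8.98×10⁻⁵ = 34.7 m/s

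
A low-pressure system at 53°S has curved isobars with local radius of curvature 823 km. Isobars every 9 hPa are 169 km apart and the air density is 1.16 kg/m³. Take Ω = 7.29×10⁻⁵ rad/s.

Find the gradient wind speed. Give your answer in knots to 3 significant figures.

Coriolis parameter at 53°S:
f = 2Ω sin φ = 2 × 7.29×10⁻⁵ × sin 53° = 1.16×10⁻⁴ s⁻¹
Pressure gradient: |∂P/∂n| = 900 Pa / 169000 m = 5.33×10⁻³ Pa/m
Geostrophic speed: V_g = |∂P/∂n|/(fρ) = 5.33×10⁻³/(1.16×10⁻⁴ × 1.16) = 39.4 m/s
Around a low, centrifugal force acts outward with Coriolis, so pressure-gradient force balances both:
(1/ρ)|∂P/∂n| = fV + V²/R  →  V² + fR·V − fR·V_g = 0
With fR = 1.16×10⁻⁴ × 823×10³ m = 95.8 m/s:
V = [−fR + √((fR)² + 4 fR V_g)]/2 = [−95.8 + √(95.8² + 4×95.8×39.4)]/2 = 30 m/s
Subgeostrophic (V < V_g = 39.4 m/s), as expected around a low.
Converting: 30 m/s × 1.944 = 58.4 knots

58.4 knots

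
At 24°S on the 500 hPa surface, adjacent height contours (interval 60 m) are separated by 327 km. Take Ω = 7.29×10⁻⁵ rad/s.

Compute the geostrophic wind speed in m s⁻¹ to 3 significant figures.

Coriolis parameter at 24°S:
f = 2Ω sin φ = 2 × 7.29×10⁻⁵ × sin 24° = 5.93×10⁻⁵ s⁻¹
Height gradient: |∂Z/∂n| = 60 m / 327000 m = 1.83×10⁻⁴
On a pressure surface, geostrophic balance gives V_g = (g/f)|∂Z/∂n|:
V_g = 9.81 × 1.83×10⁻⁴ / 5.93×10⁻⁵ = 30.4 m/s

30.4 m s⁻¹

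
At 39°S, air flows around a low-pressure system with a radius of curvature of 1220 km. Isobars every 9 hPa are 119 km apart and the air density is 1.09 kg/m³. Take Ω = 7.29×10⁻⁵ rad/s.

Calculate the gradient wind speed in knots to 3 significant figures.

Coriolis parameter at 39°S:
f = 2Ω sin φ = 2 × 7.29×10⁻⁵ × sin 39° = 9.18×10⁻⁵ s⁻¹
Pressure gradient: |∂P/∂n| = 900 Pa / 119000 m = 7.56×10⁻³ Pa/m
Geostrophic speed: V_g = |∂P/∂n|/(fρ) = 7.56×10⁻³/(9.18×10⁻⁵ × 1.09) = 75.6 m/s
Around a low, centrifugal force acts outward with Coriolis, so pressure-gradient force balances both:
(1/ρ)|∂P/∂n| = fV + V²/R  →  V² + fR·V − fR·V_g = 0
With fR = 9.18×10⁻⁵ × 1220×10³ m = 112 m/s:
V = [−fR + √((fR)² + 4 fR V_g)]/2 = [−112 + √(112² + 4×112×75.6)]/2 = 51.7 m/s
Subgeostrophic (V < V_g = 75.6 m/s), as expected around a low.
Converting: 51.7 m/s × 1.944 = 101 knots

101 knots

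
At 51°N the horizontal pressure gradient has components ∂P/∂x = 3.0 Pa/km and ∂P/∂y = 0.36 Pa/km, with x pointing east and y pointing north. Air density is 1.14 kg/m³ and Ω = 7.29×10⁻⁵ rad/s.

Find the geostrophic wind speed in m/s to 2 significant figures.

Coriolis parameter at 51°N:
f = 2Ω sin φ = 2 × 7.29×10⁻⁵ × sin 51° = 1.13×10⁻⁴ s⁻¹
Component geostrophic relations (x east, y north):
u_g = −(1/(fρ)) ∂P/∂y,  v_g = (1/(fρ)) ∂P/∂x
u_g = −(0.36×10⁻³)/(1.13×10⁻⁴ × 1.14) = −2.79 m/s;  v_g = (3.0×10⁻³)/(1.13×10⁻⁴ × 1.14) = 23.2 m/s
|V_g| = √(u_g² + v_g²) = 23.4 m/s

23 m/s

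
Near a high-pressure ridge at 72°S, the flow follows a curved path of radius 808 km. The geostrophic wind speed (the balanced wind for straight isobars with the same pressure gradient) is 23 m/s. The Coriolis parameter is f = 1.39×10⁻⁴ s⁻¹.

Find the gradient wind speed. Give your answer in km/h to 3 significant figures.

Around a high, pressure-gradient force acts outward with centrifugal, so Coriolis balances both:
fV = (1/ρ)|∂P/∂n| + V²/R  →  V² − fR·V + fR·V_g = 0
With fR = 1.39×10⁻⁴ × 808×10³ m = 112 m/s:
V = [fR − √((fR)² − 4 fR V_g)]/2 = [112 − √(112² − 4×112×23)]/2 = 32.3 m/s
Supergeostrophic (V > V_g = 23 m/s), as expected around a high.
Converting: 32.3 m/s × 3.6 = 116 km/h

116 km/h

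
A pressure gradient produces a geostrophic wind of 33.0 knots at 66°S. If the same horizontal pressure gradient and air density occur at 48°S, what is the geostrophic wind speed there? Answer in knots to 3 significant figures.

40.6 knots

With the same pressure gradient and density, V_g ∝ 1/f ∝ 1/sin φ.
V₂ = V₁ · sin φ₁ / sin φ₂ = 33.0 × sin 66° / sin 48°
V₂ = 33.0 × 0.9135/0.7431 = 40.6 knots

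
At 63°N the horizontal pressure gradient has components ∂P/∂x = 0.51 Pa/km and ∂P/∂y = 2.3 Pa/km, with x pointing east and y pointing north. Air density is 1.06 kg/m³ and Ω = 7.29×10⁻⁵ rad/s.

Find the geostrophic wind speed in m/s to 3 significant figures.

Coriolis parameter at 63°N:
f = 2Ω sin φ = 2 × 7.29×10⁻⁵ × sin 63° = 1.30×10⁻⁴ s⁻¹
Component geostrophic relations (x east, y north):
u_g = −(1/(fρ)) ∂P/∂y,  v_g = (1/(fρ)) ∂P/∂x
u_g = −(2.3×10⁻³)/(1.30×10⁻⁴ × 1.06) = −16.7 m/s;  v_g = (0.51×10⁻³)/(1.30×10⁻⁴ × 1.06) = 3.70 m/s
|V_g| = √(u_g² + v_g²) = 17.1 m/s

17.1 m/s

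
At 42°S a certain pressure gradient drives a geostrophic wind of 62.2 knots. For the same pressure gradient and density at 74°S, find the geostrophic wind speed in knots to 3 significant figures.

With the same pressure gradient and density, V_g ∝ 1/f ∝ 1/sin φ.
V₂ = V₁ · sin φ₁ / sin φ₂ = 62.2 × sin 42° / sin 74°
V₂ = 62.2 × 0.6691/0.9613 = 43.3 knots

43.3 knots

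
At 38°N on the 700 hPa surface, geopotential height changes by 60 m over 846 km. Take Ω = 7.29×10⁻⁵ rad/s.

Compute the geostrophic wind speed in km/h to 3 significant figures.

27.9 km/h

Coriolis parameter at 38°N:
f = 2Ω sin φ = 2 × 7.29×10⁻⁵ × sin 38° = 8.98×10⁻⁵ s⁻¹
Height gradient: |∂Z/∂n| = 60 m / 846000 m = 7.09×10⁻⁵
On a pressure surface, geostrophic balance gives V_g = (g/f)|∂Z/∂n|:
V_g = 9.81 × 7.09×10⁻⁵ / 8.98×10⁻⁵ = 7.75 m/s
Converting: 7.75 m/s × 3.6 = 27.9 km/h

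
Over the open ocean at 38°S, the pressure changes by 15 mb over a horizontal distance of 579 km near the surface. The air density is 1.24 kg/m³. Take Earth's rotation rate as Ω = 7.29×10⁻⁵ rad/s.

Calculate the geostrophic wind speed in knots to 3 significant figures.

45.2 knots

Coriolis parameter at 38°S:
f = 2Ω sin φ = 2 × 7.29×10⁻⁵ × sin 38° = 8.98×10⁻⁵ s⁻¹
Pressure gradient: |∂P/∂n| = 1500 Pa / 579000 m = 2.59×10⁻³ Pa/m
Geostrophic balance (pressure-gradient force = Coriolis force):
V_g = (1/(fρ)) |∂P/∂n| = 2.59×10⁻³ / (8.98×10⁻⁵ × 1.24) = 23.3 m/s
Converting: 23.3 m/s × 1.944 = 45.2 knots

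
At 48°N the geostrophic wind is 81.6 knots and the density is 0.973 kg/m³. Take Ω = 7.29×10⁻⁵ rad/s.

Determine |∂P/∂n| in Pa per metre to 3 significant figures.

4.43×10⁻³ Pa/m

Coriolis parameter at 48°N:
f = 2Ω sin φ = 2 × 7.29×10⁻⁵ × sin 48° = 1.08×10⁻⁴ s⁻¹
Wind speed in SI: 81.6 knots = 42.0 m/s
Geostrophic balance rearranged: |∂P/∂n| = f ρ V_g
|∂P/∂n| = 1.08×10⁻⁴ × 0.973 × 42.0 = 4.43×10⁻³ Pa/m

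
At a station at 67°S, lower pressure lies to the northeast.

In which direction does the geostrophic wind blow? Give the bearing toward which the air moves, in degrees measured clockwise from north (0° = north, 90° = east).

The pressure-gradient force points toward the northeast (bearing 045°).
Geostrophic balance: in the Southern Hemisphere the Coriolis force deflects motion to the left, so the geostrophic wind blows 90° to the left of the pressure-gradient force (low pressure on the right).
Rotating 045° by 90° counterclockwise gives 315° — the wind blows toward the northwest.

315°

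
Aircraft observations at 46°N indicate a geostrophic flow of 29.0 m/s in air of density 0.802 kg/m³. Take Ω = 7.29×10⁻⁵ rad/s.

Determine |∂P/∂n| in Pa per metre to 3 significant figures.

Coriolis parameter at 46°N:
f = 2Ω sin φ = 2 × 7.29×10⁻⁵ × sin 46° = 1.05×10⁻⁴ s⁻¹
Geostrophic balance rearranged: |∂P/∂n| = f ρ V_g
|∂P/∂n| = 1.05×10⁻⁴ × 0.802 × 29.0 = 2.44×10⁻³ Pa/m

2.44×10⁻³ Pa/m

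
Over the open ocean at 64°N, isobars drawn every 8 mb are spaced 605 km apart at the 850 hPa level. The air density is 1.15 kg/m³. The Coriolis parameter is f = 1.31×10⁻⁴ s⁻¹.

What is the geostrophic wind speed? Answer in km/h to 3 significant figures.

31.6 km/h

Pressure gradient: |∂P/∂n| = 800 Pa / 605000 m = 1.32×10⁻³ Pa/m
Geostrophic balance (pressure-gradient force = Coriolis force):
V_g = (1/(fρ)) |∂P/∂n| = 1.32×10⁻³ / (1.31×10⁻⁴ × 1.15) = 8.78 m/s
Converting: 8.78 m/s × 3.6 = 31.6 km/h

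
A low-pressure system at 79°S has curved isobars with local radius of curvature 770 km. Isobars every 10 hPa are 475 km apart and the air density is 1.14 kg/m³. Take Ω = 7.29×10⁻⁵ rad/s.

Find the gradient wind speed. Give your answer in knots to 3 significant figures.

Coriolis parameter at 79°S:
f = 2Ω sin φ = 2 × 7.29×10⁻⁵ × sin 79° = 1.43×10⁻⁴ s⁻¹
Pressure gradient: |∂P/∂n| = 1000 Pa / 475000 m = 2.11×10⁻³ Pa/m
Geostrophic speed: V_g = |∂P/∂n|/(fρ) = 2.11×10⁻³/(1.43×10⁻⁴ × 1.14) = 12.9 m/s
Around a low, centrifugal force acts outward with Coriolis, so pressure-gradient force balances both:
(1/ρ)|∂P/∂n| = fV + V²/R  →  V² + fR·V − fR·V_g = 0
With fR = 1.43×10⁻⁴ × 770×10³ m = 110 m/s:
V = [−fR + √((fR)² + 4 fR V_g)]/2 = [−110 + √(110² + 4×110×12.9)]/2 = 11.7 m/s
Subgeostrophic (V < V_g = 12.9 m/s), as expected around a low.
Converting: 11.7 m/s × 1.944 = 22.7 knots

22.7 knots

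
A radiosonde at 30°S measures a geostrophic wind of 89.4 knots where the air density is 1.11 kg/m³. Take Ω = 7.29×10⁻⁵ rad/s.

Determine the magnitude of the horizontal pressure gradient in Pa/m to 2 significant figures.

3.7×10⁻³ Pa/m

Coriolis parameter at 30°S:
f = 2Ω sin φ = 2 × 7.29×10⁻⁵ × sin 30° = 7.29×10⁻⁵ s⁻¹
Wind speed in SI: 89.4 knots = 46.0 m/s
Geostrophic balance rearranged: |∂P/∂n| = f ρ V_g
|∂P/∂n| = 7.29×10⁻⁵ × 1.11 × 46.0 = 3.72×10⁻³ Pa/m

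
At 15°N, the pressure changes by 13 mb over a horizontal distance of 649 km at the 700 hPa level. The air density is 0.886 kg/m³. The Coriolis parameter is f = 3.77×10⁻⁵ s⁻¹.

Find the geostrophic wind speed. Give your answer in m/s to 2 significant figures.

60 m/s

Pressure gradient: |∂P/∂n| = 1300 Pa / 649000 m = 2.00×10⁻³ Pa/m
Geostrophic balance (pressure-gradient force = Coriolis force):
V_g = (1/(fρ)) |∂P/∂n| = 2.00×10⁻³ / (3.77×10⁻⁵ × 0.886) = 60.0 m/s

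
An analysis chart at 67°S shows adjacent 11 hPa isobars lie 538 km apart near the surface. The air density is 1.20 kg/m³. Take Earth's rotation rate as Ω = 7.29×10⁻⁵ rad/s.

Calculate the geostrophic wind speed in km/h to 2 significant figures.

Coriolis parameter at 67°S:
f = 2Ω sin φ = 2 × 7.29×10⁻⁵ × sin 67° = 1.34×10⁻⁴ s⁻¹
Pressure gradient: |∂P/∂n| = 1100 Pa / 538000 m = 2.04×10⁻³ Pa/m
Geostrophic balance (pressure-gradient force = Coriolis force):
V_g = (1/(fρ)) |∂P/∂n| = 2.04×10⁻³ / (1.34×10⁻⁴ × 1.20) = 12.7 m/s
Converting: 12.7 m/s × 3.6 = 46 km/h

46 km/h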